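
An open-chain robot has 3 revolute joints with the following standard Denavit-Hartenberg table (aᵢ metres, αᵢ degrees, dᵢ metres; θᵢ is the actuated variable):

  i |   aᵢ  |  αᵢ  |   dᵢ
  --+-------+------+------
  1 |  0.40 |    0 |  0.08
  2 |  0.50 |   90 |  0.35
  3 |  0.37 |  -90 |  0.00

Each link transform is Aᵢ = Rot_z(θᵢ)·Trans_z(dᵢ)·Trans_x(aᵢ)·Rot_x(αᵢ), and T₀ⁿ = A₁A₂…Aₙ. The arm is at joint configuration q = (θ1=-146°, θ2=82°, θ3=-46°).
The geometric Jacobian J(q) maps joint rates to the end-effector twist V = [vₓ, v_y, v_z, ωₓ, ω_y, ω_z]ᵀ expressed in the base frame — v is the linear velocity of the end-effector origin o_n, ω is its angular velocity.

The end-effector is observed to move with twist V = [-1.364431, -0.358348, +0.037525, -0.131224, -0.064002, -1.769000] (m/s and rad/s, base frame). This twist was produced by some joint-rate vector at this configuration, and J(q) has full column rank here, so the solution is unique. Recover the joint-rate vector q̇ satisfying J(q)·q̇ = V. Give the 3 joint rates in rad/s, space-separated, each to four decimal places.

-0.7950 -0.9740 0.1460

o_n = [0.0002, -0.9041, 0.1638]
J₁: ẑ×o_n = [0.9041, 0.0002, -0.0000], ω = ẑ
J2: z=[0.0000, 0.0000, 1.0000] o=[-0.3316, -0.2237, 0.0800] → [0.6804, 0.3319, -0.0000, 0.0000, 0.0000, 1.0000]
J3: z=[-0.8988, -0.4384, 0.0000] o=[-0.1124, -0.6731, 0.4300] → [0.1167, -0.2392, 0.2570, -0.8988, -0.4384, 0.0000]
q̇ = J⁺·V = [-0.7950, -0.9740, 0.1460]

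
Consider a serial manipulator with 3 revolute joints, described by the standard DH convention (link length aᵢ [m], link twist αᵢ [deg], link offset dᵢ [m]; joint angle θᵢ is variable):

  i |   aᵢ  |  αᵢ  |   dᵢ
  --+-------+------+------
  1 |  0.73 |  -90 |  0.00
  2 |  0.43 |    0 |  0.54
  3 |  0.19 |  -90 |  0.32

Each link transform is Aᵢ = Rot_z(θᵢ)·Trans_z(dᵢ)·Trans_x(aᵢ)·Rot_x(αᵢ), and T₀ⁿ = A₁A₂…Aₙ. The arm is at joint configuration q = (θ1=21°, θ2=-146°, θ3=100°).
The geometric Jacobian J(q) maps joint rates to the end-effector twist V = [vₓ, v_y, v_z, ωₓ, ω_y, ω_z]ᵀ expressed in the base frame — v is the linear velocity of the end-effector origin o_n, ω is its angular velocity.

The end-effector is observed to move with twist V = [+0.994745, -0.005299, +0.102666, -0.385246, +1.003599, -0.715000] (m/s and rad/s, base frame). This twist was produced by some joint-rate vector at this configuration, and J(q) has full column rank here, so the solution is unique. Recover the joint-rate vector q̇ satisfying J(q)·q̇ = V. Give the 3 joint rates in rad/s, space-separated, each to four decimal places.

o_n = [0.1637, 0.9840, 0.3771]
J₁: ẑ×o_n = [-0.9840, 0.1637, 0.0000], ω = ẑ
J2: z=[-0.3584, 0.9336, 0.0000] o=[0.6815, 0.2616, 0.0000] → [0.3521, 0.1352, 0.2245, -0.3584, 0.9336, 0.0000]
J3: z=[-0.3584, 0.9336, 0.0000] o=[0.1552, 0.6380, 0.2405] → [0.1276, 0.0490, -0.1320, -0.3584, 0.9336, 0.0000]
q̇ = J⁺·V = [-0.7150, 0.6860, 0.3890]

-0.7150 0.6860 0.3890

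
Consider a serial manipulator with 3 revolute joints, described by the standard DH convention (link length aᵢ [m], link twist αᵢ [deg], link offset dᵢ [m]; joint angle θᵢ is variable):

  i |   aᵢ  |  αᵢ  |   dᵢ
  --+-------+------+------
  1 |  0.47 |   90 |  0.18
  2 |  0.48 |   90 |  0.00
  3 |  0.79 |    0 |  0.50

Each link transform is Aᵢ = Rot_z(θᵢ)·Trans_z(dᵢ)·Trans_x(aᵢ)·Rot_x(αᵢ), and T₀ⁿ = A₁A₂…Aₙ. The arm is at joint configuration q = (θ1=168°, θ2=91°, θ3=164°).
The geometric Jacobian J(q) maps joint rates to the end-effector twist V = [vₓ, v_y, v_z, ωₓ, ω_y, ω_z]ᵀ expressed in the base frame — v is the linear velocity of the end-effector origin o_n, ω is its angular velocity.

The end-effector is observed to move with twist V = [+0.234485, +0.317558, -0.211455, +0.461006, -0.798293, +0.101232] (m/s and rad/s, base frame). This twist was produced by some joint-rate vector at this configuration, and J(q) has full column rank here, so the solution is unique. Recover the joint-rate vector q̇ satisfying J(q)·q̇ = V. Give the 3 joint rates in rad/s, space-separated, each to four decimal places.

o_n = [-0.9082, 0.4157, -0.0906]
J₁: ẑ×o_n = [-0.4157, -0.9082, 0.0000], ω = ẑ
J2: z=[0.2079, 0.9781, 0.0000] o=[-0.4597, 0.0977, 0.1800] → [-0.2647, 0.0563, 0.5048, 0.2079, 0.9781, 0.0000]
J3: z=[-0.9780, 0.2079, 0.0175] o=[-0.4515, 0.0960, 0.6599] → [-0.1616, -0.7420, -0.2177, -0.9780, 0.2079, 0.0175]
q̇ = J⁺·V = [0.1120, -0.6850, -0.6170]

0.1120 -0.6850 -0.6170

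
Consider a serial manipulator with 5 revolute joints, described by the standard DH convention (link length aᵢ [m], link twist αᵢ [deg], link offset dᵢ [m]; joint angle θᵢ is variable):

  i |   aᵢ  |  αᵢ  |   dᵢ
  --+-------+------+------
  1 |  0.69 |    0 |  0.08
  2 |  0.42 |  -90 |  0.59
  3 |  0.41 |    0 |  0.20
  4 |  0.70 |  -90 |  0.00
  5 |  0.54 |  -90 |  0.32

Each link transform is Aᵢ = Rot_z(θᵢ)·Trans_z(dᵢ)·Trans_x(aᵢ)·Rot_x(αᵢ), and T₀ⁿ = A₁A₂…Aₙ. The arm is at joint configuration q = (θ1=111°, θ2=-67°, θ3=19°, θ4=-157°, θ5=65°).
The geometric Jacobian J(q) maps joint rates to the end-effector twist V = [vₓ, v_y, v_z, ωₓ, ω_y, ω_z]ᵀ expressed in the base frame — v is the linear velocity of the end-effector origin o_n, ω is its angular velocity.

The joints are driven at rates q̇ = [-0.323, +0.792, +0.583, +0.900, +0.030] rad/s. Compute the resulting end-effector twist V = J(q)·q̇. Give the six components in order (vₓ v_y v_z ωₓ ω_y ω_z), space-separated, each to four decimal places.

1.0704 1.1196 0.4696 -1.0157 1.0807 0.4913

o_n = [0.1926, 0.6666, 1.3954]
J₁: ẑ×o_n = [-0.6666, 0.1926, 0.0000], ω = ẑ
J2: z=[0.0000, 0.0000, 1.0000] o=[-0.2473, 0.6442, 0.0800] → [-0.0224, 0.4398, 0.0000, 0.0000, 0.0000, 1.0000]
J3: z=[-0.6947, 0.7193, 0.0000] o=[0.0548, 0.9359, 0.6700] → [0.5218, 0.5039, 0.0880, -0.6947, 0.7193, 0.0000]
J4: z=[-0.6947, 0.7193, 0.0000] o=[0.1948, 1.3491, 0.5365] → [0.6178, 0.5966, 0.4757, -0.6947, 0.7193, 0.0000]
J5: z=[0.4813, 0.4648, 0.7431] o=[-0.1794, 0.9877, 1.0049] → [0.4202, 0.0885, -0.3275, 0.4813, 0.4648, 0.7431]
V = J·q̇ = [1.0704, 1.1196, 0.4696, -1.0157, 1.0807, 0.4913]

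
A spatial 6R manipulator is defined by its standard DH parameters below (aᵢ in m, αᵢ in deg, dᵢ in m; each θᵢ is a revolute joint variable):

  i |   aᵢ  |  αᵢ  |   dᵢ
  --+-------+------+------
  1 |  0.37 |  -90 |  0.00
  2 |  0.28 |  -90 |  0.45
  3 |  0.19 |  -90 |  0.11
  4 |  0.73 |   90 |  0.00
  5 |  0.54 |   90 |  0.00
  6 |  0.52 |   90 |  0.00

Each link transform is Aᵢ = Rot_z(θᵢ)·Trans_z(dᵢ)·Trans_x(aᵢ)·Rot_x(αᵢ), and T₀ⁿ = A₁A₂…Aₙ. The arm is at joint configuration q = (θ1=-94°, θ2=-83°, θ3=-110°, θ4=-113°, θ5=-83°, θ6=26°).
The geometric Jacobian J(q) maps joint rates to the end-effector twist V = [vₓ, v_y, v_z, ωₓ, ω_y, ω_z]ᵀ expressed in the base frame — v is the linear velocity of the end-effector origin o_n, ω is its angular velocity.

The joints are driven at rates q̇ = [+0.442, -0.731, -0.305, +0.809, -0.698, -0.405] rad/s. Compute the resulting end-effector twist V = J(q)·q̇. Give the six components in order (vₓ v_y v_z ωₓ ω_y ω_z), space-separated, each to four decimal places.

o_n = [-0.3002, -1.0859, -0.6330]
J₁: ẑ×o_n = [1.0859, -0.3002, 0.0000], ω = ẑ
J2: z=[0.9976, -0.0698, 0.0000] o=[-0.0258, -0.3691, 0.0000] → [0.0442, 0.6315, -0.7342, 0.9976, -0.0698, 0.0000]
J3: z=[-0.0692, -0.9901, -0.1219] o=[0.4207, -0.4345, 0.2779] → [0.8226, 0.0248, -0.6687, -0.0692, -0.9901, -0.1219]
J4: z=[0.3332, -0.1381, 0.9327] o=[0.5918, -0.5480, 0.2000] → [0.6168, -0.5544, -0.3024, 0.3332, -0.1381, 0.9327]
J5: z=[-0.8385, 0.4089, 0.3601] o=[0.2770, -1.2065, 0.2149] → [-0.3902, -0.9189, 0.1350, -0.8385, 0.4089, 0.3601]
J6: z=[0.3873, 0.9122, -0.1340] o=[0.0701, -1.1918, -0.2836] → [-0.3045, 0.1849, 0.3788, 0.3873, 0.9122, -0.1340]
V = J·q̇ = [1.0915, -0.4839, 0.2484, -0.0101, -0.4136, 1.0366]

1.0915 -0.4839 0.2484 -0.0101 -0.4136 1.0366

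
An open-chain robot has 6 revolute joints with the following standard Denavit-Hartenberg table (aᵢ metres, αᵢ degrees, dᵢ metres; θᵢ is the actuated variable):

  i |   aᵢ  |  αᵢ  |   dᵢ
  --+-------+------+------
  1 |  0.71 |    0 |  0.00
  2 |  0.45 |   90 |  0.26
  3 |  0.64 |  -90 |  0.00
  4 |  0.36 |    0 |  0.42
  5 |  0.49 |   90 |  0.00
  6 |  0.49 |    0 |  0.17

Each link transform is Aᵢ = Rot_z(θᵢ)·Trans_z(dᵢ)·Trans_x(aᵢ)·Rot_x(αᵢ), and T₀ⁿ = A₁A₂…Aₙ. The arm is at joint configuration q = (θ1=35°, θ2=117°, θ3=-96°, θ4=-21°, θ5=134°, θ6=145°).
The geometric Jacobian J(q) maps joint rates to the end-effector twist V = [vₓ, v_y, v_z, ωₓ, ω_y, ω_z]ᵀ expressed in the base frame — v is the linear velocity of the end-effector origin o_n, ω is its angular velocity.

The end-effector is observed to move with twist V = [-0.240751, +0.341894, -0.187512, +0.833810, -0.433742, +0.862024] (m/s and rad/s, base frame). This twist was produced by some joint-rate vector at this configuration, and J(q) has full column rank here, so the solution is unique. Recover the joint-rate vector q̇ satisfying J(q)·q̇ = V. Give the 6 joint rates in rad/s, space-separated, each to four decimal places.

0.6400 -0.5080 -0.2580 -0.5120 -0.4990 -0.6820

o_n = [-0.3389, 0.8752, -0.9052]
J₁: ẑ×o_n = [-0.8752, -0.3389, 0.0000], ω = ẑ
J2: z=[0.0000, 0.0000, 1.0000] o=[0.5816, 0.4072, 0.0000] → [-0.4679, -0.9205, 0.0000, 0.0000, 0.0000, 1.0000]
J3: z=[0.4695, 0.8829, 0.0000] o=[0.1843, 0.6185, 0.2600] → [-1.0288, 0.5470, 0.5824, 0.4695, 0.8829, 0.0000]
J4: z=[-0.8781, 0.4669, -0.1045] o=[0.2433, 0.5871, -0.3765] → [-0.2167, -0.4034, 0.0189, -0.8781, 0.4669, -0.1045]
J5: z=[-0.8781, 0.4669, -0.1045] o=[-0.0339, 0.8806, -0.7546] → [-0.0709, -0.1003, 0.1472, -0.8781, 0.4669, -0.1045]
J6: z=[-0.0985, -0.3902, -0.9155] o=[-0.2633, 0.4918, -0.5642] → [0.4841, 0.0356, -0.0673, -0.0985, -0.3902, -0.9155]
q̇ = J⁺·V = [0.6400, -0.5080, -0.2580, -0.5120, -0.4990, -0.6820]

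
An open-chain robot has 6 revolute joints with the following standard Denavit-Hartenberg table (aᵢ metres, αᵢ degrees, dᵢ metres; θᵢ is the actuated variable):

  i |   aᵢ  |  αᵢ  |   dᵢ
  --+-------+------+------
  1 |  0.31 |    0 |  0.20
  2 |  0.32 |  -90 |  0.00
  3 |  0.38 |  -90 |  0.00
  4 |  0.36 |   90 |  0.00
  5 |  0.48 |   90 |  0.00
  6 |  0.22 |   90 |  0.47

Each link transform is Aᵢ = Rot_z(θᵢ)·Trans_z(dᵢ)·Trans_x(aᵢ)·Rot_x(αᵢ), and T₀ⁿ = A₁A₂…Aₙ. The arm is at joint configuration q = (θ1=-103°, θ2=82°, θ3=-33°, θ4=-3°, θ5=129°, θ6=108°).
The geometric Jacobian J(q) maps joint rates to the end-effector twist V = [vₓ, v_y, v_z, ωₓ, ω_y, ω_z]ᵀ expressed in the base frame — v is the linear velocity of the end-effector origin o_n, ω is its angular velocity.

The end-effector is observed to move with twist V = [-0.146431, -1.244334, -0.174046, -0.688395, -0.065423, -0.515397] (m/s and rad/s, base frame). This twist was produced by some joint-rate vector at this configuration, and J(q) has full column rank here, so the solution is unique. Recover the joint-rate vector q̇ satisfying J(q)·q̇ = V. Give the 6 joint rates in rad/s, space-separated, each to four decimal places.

-0.1700 -0.9830 0.2550 -0.7090 -0.5530 -0.2590

o_n = [1.2791, -0.5699, 0.1378]
J₁: ẑ×o_n = [0.5699, 1.2791, -0.0000], ω = ẑ
J2: z=[0.0000, 0.0000, 1.0000] o=[-0.0697, -0.3021, 0.2000] → [0.2678, 1.3489, -0.0000, 0.0000, 0.0000, 1.0000]
J3: z=[0.3584, 0.9336, 0.0000] o=[0.2290, -0.4167, 0.2000] → [-0.0580, 0.0223, -1.0353, 0.3584, 0.9336, 0.0000]
J4: z=[0.5085, -0.1952, -0.8387] o=[0.5265, -0.5309, 0.4070] → [0.0199, -0.4943, 0.1271, 0.5085, -0.1952, -0.8387]
J5: z=[0.3169, 0.9480, -0.0285] o=[0.8148, -0.6214, 0.6028] → [-0.4393, 0.1341, -0.4239, 0.3169, 0.9480, -0.0285]
J6: z=[0.9422, -0.3181, -0.1051] o=[0.7626, -0.6183, 0.1256] → [0.0012, -0.0658, 0.2099, 0.9422, -0.3181, -0.1051]
q̇ = J⁺·V = [-0.1700, -0.9830, 0.2550, -0.7090, -0.5530, -0.2590]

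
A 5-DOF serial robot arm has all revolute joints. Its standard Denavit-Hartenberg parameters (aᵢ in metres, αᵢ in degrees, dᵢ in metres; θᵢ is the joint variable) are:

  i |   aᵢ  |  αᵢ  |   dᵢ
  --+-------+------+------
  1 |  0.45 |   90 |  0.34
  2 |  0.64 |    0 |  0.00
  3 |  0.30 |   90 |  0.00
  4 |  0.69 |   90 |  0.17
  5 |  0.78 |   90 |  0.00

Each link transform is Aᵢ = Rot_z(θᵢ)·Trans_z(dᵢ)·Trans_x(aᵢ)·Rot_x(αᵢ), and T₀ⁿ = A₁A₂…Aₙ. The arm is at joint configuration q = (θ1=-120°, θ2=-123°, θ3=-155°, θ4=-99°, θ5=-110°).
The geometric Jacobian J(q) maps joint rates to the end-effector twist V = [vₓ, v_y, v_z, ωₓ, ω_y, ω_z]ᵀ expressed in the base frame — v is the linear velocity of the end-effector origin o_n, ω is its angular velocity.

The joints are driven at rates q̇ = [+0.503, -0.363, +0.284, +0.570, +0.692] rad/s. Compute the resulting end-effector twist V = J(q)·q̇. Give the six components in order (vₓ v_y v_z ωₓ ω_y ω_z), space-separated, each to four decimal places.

o_n = [0.5738, 0.1578, 0.1131]
J₁: ẑ×o_n = [-0.1578, 0.5738, 0.0000], ω = ẑ
J2: z=[-0.8660, 0.5000, 0.0000] o=[-0.2250, -0.3897, 0.3400] → [-0.1134, -0.1965, -0.8735, -0.8660, 0.5000, 0.0000]
J3: z=[-0.8660, 0.5000, 0.0000] o=[-0.0507, -0.0878, -0.1967] → [0.1549, 0.2684, -0.5249, -0.8660, 0.5000, 0.0000]
J4: z=[-0.4951, -0.8576, -0.1392] o=[-0.0716, -0.1240, 0.1003] → [0.0282, -0.0835, 0.4139, -0.4951, -0.8576, -0.1392]
J5: z=[-0.0667, 0.1973, -0.9781] o=[0.4419, -0.5975, -0.0302] → [0.7670, -0.1194, -0.0764, -0.0667, 0.1973, -0.9781]
V = J·q̇ = [0.5527, 0.3060, 0.3511, -0.2600, -0.3918, -0.2532]

0.5527 0.3060 0.3511 -0.2600 -0.3918 -0.2532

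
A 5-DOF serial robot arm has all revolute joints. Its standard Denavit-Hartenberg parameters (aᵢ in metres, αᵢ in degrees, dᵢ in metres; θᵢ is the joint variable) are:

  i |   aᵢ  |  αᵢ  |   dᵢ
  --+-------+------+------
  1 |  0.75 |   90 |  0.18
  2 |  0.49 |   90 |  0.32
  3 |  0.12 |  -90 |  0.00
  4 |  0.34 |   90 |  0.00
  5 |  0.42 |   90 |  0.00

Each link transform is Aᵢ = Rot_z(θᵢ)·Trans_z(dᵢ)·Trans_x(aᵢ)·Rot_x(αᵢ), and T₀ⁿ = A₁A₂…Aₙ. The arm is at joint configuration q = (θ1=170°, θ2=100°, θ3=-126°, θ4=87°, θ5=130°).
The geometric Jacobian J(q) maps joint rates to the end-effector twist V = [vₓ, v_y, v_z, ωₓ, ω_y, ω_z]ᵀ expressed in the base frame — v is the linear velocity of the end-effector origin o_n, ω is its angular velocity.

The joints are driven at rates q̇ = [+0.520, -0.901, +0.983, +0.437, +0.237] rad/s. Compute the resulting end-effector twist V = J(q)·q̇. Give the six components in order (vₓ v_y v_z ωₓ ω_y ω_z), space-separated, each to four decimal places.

-0.6337 0.0680 0.4300 -1.1630 -1.1651 0.9040

o_n = [-0.5495, 0.1282, 0.8352]
J₁: ẑ×o_n = [-0.1282, -0.5495, 0.0000], ω = ẑ
J2: z=[0.1736, 0.9848, 0.0000] o=[-0.7386, 0.1302, 0.1800] → [0.6452, -0.1138, -0.1865, 0.1736, 0.9848, 0.0000]
J3: z=[-0.9698, 0.1710, 0.1736] o=[-0.5992, 0.4306, 0.6626] → [0.0820, 0.1760, 0.2848, -0.9698, 0.1710, 0.1736]
J4: z=[0.0363, -0.6033, 0.7967] o=[-0.6282, 0.3371, 0.5931] → [0.0204, 0.0539, 0.0398, 0.0363, -0.6033, 0.7967]
J5: z=[-0.2914, -0.7690, -0.5690] o=[-0.3032, 0.2652, 0.5238] → [-0.3173, 0.2309, -0.1496, -0.2914, -0.7690, -0.5690]
V = J·q̇ = [-0.6337, 0.0680, 0.4300, -1.1630, -1.1651, 0.9040]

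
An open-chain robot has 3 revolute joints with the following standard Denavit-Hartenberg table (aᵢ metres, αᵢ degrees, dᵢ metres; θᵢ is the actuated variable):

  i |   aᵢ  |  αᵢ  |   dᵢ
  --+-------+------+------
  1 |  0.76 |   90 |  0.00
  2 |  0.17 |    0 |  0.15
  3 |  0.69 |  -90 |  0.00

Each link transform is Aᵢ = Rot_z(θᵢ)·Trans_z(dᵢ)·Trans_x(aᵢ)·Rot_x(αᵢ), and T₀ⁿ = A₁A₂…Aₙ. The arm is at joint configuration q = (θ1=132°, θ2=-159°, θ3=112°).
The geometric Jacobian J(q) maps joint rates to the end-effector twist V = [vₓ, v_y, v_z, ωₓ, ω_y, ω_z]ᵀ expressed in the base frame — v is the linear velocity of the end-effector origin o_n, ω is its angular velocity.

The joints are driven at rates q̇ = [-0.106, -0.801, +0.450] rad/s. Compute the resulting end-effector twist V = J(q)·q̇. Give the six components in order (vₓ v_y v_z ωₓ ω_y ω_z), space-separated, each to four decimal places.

0.2462 -0.1037 -0.0380 -0.2608 -0.2349 -0.1060

o_n = [-0.6057, 0.8969, -0.5656]
J₁: ẑ×o_n = [-0.8969, -0.6057, 0.0000], ω = ẑ
J2: z=[0.7431, 0.6691, 0.0000] o=[-0.5085, 0.5648, 0.0000] → [-0.3784, 0.4203, 0.3119, 0.7431, 0.6691, 0.0000]
J3: z=[0.7431, 0.6691, 0.0000] o=[-0.2909, 0.5472, -0.0609] → [-0.3377, 0.3750, 0.4706, 0.7431, 0.6691, 0.0000]
V = J·q̇ = [0.2462, -0.1037, -0.0380, -0.2608, -0.2349, -0.1060]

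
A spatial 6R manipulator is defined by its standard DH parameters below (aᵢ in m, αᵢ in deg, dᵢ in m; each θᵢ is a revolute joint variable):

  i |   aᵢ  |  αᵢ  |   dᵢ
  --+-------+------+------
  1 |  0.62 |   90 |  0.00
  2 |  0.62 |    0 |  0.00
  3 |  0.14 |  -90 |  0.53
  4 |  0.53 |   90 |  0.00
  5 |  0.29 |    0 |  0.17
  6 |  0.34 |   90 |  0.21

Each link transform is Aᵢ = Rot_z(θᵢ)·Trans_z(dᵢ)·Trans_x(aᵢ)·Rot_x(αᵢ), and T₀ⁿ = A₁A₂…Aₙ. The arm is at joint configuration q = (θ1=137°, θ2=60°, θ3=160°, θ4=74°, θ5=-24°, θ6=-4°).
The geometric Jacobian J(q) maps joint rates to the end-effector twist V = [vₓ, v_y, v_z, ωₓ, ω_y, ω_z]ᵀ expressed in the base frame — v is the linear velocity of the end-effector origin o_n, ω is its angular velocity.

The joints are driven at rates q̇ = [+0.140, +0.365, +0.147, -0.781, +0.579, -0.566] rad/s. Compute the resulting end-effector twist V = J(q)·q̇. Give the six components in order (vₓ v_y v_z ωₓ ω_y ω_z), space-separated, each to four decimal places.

0.7197 -0.0767 -0.9036 0.7258 0.0282 0.7302

o_n = [-0.3825, -0.2148, 0.2308]
J₁: ẑ×o_n = [0.2148, -0.3825, 0.0000], ω = ẑ
J2: z=[0.6820, 0.7314, 0.0000] o=[-0.4534, 0.4228, 0.0000] → [0.1688, -0.1574, -0.4867, 0.6820, 0.7314, 0.0000]
J3: z=[0.6820, 0.7314, 0.0000] o=[-0.6802, 0.6343, 0.5369] → [-0.2239, 0.2088, -0.7967, 0.6820, 0.7314, 0.0000]
J4: z=[-0.4701, 0.4384, -0.7660] o=[-0.2403, 0.9487, 0.4469] → [-0.9861, 0.0073, 0.6093, -0.4701, 0.4384, -0.7660]
J5: z=[0.7265, -0.3006, -0.6179] o=[-0.5059, 0.4998, 0.3530] → [-0.4048, 0.0126, -0.4821, 0.7265, -0.3006, -0.6179]
J6: z=[0.7265, -0.3006, -0.6179] o=[-0.4597, 0.1726, 0.2914] → [-0.2211, -0.0036, -0.2582, 0.7265, -0.3006, -0.6179]
V = J·q̇ = [0.7197, -0.0767, -0.9036, 0.7258, 0.0282, 0.7302]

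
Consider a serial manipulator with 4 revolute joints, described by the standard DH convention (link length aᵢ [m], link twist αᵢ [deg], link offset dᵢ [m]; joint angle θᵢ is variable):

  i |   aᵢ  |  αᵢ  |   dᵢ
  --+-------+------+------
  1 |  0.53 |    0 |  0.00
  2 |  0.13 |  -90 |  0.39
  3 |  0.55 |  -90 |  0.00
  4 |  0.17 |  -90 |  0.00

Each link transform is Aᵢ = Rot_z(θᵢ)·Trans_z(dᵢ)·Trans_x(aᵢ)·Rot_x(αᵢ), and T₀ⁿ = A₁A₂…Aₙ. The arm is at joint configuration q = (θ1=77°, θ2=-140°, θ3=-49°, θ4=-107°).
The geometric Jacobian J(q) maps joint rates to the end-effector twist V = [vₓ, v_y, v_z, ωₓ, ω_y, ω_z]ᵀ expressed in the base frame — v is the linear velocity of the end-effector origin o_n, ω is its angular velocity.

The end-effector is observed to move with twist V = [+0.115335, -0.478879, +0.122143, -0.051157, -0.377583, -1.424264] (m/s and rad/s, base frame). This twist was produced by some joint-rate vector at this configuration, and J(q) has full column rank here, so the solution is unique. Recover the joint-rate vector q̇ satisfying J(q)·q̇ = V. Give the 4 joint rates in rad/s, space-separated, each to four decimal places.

o_n = [0.4721, 0.1819, 0.7676]
J₁: ẑ×o_n = [-0.1819, 0.4721, 0.0000], ω = ẑ
J2: z=[0.0000, 0.0000, 1.0000] o=[0.1192, 0.5164, 0.0000] → [0.3345, 0.3529, -0.0000, 0.0000, 0.0000, 1.0000]
J3: z=[0.8910, 0.4540, 0.0000] o=[0.1782, 0.4006, 0.3900] → [0.1714, -0.3364, -0.3282, 0.8910, 0.4540, 0.0000]
J4: z=[0.3426, -0.6725, -0.6561] o=[0.3421, 0.0791, 0.8051] → [0.0927, -0.0725, 0.1227, 0.3426, -0.6725, -0.6561]
q̇ = J⁺·V = [-0.9670, -0.1850, -0.2170, 0.4150]

-0.9670 -0.1850 -0.2170 0.4150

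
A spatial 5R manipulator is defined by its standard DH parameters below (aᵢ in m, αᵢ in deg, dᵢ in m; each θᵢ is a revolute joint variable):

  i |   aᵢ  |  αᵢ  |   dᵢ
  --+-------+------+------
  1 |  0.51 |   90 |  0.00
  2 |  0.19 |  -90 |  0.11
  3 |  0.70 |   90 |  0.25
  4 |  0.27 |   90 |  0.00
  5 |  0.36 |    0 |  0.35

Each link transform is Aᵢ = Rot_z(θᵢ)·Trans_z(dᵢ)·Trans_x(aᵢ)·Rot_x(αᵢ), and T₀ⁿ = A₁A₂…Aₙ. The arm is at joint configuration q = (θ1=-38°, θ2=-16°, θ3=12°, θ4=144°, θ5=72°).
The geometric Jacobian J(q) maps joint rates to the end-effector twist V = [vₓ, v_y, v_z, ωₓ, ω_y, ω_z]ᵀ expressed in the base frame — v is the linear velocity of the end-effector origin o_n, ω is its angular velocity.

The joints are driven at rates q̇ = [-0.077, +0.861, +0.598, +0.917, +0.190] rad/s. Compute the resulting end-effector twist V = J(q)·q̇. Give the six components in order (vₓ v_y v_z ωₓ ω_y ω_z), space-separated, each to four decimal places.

-0.4877 0.5937 0.8274 -0.6776 -1.6720 0.5629

o_n = [1.0093, -1.1955, 0.4949]
J₁: ẑ×o_n = [1.1955, 1.0093, -0.0000], ω = ẑ
J2: z=[-0.6157, -0.7880, 0.0000] o=[0.4019, -0.3140, 0.0000] → [-0.3900, 0.3047, 1.0214, -0.6157, -0.7880, 0.0000]
J3: z=[0.2172, -0.1697, 0.9613] o=[0.4781, -0.5131, -0.0524] → [0.5631, 0.3918, -0.0581, 0.2172, -0.1697, 0.9613]
J4: z=[-0.4447, -0.8938, -0.0573] o=[1.1406, -0.8461, -0.0008] → [-0.4631, 0.2280, 0.0380, -0.4447, -0.8938, -0.0573]
J5: z=[0.6865, -0.3812, 0.6192] o=[0.9853, -0.7823, 0.2107] → [0.1475, -0.1802, -0.2745, 0.6865, -0.3812, 0.6192]
V = J·q̇ = [-0.4877, 0.5937, 0.8274, -0.6776, -1.6720, 0.5629]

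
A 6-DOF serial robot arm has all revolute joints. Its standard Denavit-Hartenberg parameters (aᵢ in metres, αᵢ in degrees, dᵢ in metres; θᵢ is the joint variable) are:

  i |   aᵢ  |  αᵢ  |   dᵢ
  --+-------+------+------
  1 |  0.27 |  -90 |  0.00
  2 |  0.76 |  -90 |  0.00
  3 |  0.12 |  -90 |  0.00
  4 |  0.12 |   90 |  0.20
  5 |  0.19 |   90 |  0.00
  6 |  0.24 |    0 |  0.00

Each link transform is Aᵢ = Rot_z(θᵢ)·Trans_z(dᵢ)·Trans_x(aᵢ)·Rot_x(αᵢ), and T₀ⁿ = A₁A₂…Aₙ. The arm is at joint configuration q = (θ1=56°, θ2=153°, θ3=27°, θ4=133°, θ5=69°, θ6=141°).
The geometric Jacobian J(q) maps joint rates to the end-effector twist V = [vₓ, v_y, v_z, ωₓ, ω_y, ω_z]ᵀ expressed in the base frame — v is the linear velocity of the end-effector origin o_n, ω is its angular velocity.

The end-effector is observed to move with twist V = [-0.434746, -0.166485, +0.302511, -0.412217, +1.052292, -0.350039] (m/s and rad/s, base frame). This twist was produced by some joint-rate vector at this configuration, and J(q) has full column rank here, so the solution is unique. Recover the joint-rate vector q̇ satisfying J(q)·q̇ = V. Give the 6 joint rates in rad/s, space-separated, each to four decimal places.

-0.4420 0.3680 -0.1940 -0.0080 -0.5760 0.5980

o_n = [0.0071, -0.4333, -0.5337]
J₁: ẑ×o_n = [0.4333, 0.0071, -0.0000], ω = ẑ
J2: z=[-0.8290, 0.5592, 0.0000] o=[0.1510, 0.2238, 0.0000] → [-0.2984, -0.4425, 0.6252, -0.8290, 0.5592, 0.0000]
J3: z=[-0.2539, -0.3764, 0.8910] o=[-0.2277, -0.3376, -0.3450] → [0.1563, 0.1613, 0.1127, -0.2539, -0.3764, 0.8910]
J4: z=[0.9649, -0.1629, 0.2061] o=[-0.2358, -0.4470, -0.3936] → [0.0200, 0.1853, 0.0528, 0.9649, -0.1629, 0.2061]
J5: z=[0.1237, -0.4103, -0.9035] o=[-0.0150, -0.3719, -0.3974] → [0.0005, -0.0031, 0.0015, 0.1237, -0.4103, -0.9035]
J6: z=[-0.1294, 0.8960, -0.4247] o=[0.1719, -0.3397, -0.3865] → [-0.1717, 0.0509, 0.1598, -0.1294, 0.8960, -0.4247]
q̇ = J⁺·V = [-0.4420, 0.3680, -0.1940, -0.0080, -0.5760, 0.5980]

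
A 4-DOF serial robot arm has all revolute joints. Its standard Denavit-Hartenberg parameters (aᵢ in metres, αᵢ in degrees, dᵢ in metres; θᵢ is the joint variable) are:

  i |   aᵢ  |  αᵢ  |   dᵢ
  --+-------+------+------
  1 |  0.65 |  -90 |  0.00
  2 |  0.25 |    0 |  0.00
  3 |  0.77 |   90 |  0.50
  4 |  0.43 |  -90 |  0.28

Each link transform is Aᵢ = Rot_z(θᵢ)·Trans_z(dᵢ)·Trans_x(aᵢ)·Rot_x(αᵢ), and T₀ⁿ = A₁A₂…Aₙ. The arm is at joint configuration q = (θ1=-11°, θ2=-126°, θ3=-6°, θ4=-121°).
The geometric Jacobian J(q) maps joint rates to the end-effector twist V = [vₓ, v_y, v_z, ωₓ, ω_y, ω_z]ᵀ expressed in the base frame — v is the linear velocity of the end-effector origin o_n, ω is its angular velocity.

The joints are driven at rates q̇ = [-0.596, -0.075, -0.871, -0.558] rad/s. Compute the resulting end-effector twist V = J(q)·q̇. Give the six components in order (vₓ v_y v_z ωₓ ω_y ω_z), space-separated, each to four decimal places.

o_n = [-0.0457, 0.1428, 0.4225]
J₁: ẑ×o_n = [-0.1428, -0.0457, 0.0000], ω = ẑ
J2: z=[0.1908, 0.9816, 0.0000] o=[0.6381, -0.1240, 0.0000] → [0.4148, -0.0806, 0.7221, 0.1908, 0.9816, 0.0000]
J3: z=[0.1908, 0.9816, 0.0000] o=[0.4938, -0.0960, 0.2023] → [0.2162, -0.0420, 0.5751, 0.1908, 0.9816, 0.0000]
J4: z=[-0.7295, 0.1418, -0.6691] o=[0.0835, 0.4931, 0.7745] → [-0.2844, -0.1703, 0.2739, -0.7295, 0.1418, -0.6691]
V = J·q̇ = [0.0243, 0.1649, -0.7079, 0.2266, -1.0077, -0.2226]

0.0243 0.1649 -0.7079 0.2266 -1.0077 -0.2226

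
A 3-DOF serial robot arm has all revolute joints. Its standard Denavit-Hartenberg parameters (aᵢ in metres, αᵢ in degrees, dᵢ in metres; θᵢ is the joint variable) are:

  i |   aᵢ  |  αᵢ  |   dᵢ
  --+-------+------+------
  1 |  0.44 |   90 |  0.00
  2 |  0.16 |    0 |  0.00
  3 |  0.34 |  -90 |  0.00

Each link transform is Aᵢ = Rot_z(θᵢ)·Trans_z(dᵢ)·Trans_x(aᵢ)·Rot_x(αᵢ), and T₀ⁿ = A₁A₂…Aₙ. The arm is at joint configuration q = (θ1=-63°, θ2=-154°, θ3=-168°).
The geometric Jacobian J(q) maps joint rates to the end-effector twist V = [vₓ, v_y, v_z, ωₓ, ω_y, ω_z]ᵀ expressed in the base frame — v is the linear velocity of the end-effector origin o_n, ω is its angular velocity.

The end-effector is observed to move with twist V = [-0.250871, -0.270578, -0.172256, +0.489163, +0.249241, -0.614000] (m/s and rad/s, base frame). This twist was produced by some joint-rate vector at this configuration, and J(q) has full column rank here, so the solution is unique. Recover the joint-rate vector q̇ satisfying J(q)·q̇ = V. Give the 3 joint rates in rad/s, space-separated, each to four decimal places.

-0.6140 0.1750 -0.7240

o_n = [0.2561, -0.5026, 0.1392]
J₁: ẑ×o_n = [0.5026, 0.2561, -0.0000], ω = ẑ
J2: z=[-0.8910, -0.4540, 0.0000] o=[0.1998, -0.3920, 0.0000] → [-0.0632, 0.1240, 0.1241, -0.8910, -0.4540, 0.0000]
J3: z=[-0.8910, -0.4540, 0.0000] o=[0.1345, -0.2639, -0.0701] → [-0.0950, 0.1865, 0.2679, -0.8910, -0.4540, 0.0000]
q̇ = J⁺·V = [-0.6140, 0.1750, -0.7240]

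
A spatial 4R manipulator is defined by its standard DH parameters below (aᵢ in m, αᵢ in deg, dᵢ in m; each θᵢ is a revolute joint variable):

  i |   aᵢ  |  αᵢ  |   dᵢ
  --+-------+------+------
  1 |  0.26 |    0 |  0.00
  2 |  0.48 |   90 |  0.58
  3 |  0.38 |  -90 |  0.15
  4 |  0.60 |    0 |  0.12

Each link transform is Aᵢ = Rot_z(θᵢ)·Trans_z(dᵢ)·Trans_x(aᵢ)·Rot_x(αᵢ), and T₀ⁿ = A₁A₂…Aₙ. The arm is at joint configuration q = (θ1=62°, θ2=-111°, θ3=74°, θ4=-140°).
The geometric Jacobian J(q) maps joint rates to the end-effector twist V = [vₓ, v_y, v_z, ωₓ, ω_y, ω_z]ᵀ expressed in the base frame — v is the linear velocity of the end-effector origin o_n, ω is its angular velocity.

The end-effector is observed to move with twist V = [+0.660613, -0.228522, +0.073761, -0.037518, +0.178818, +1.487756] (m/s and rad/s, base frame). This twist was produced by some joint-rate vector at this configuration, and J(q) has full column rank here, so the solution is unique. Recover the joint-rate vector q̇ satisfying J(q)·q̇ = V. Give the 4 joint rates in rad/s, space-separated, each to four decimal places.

0.7430 0.6990 -0.0890 0.1660

o_n = [-0.0574, -0.3805, 0.5365]
J₁: ẑ×o_n = [0.3805, -0.0574, 0.0000], ω = ẑ
J2: z=[0.0000, 0.0000, 1.0000] o=[0.1221, 0.2296, 0.0000] → [0.6101, -0.1794, 0.0000, 0.0000, 0.0000, 1.0000]
J3: z=[-0.7547, -0.6561, 0.0000] o=[0.4370, -0.1327, 0.5800] → [0.0285, -0.0328, -0.1373, -0.7547, -0.6561, 0.0000]
J4: z=[-0.6306, 0.7255, 0.2756] o=[0.3925, -0.3102, 0.9453] → [-0.2771, -0.3818, 0.3707, -0.6306, 0.7255, 0.2756]
q̇ = J⁺·V = [0.7430, 0.6990, -0.0890, 0.1660]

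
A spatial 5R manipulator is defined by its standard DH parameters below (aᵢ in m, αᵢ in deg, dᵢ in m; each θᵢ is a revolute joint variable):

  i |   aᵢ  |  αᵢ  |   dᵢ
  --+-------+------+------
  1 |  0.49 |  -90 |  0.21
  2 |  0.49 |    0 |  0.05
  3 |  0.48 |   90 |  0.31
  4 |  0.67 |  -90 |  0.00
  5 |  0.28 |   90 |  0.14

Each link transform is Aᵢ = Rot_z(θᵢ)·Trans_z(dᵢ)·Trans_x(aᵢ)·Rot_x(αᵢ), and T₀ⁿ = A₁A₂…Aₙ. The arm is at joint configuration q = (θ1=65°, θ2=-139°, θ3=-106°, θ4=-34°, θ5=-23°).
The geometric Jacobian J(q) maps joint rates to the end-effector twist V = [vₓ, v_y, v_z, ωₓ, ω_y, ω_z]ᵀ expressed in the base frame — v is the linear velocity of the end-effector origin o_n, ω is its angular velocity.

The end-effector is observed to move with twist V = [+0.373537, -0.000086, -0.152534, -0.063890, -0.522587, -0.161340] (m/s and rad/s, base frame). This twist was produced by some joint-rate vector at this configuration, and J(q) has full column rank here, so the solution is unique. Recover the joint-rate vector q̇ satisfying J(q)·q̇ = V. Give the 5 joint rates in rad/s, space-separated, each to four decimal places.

o_n = [-0.1057, -0.3277, -0.7178]
J₁: ẑ×o_n = [0.3277, -0.1057, 0.0000], ω = ẑ
J2: z=[-0.9063, 0.4226, 0.0000] o=[0.2071, 0.4441, 0.2100] → [-0.3921, -0.8409, 0.8316, -0.9063, 0.4226, 0.0000]
J3: z=[-0.9063, 0.4226, 0.0000] o=[0.0055, 0.1301, 0.5315] → [-0.5280, -1.1322, 0.4618, -0.9063, 0.4226, 0.0000]
J4: z=[0.3830, 0.8214, -0.4226] o=[-0.3612, 0.0772, 0.0964] → [-0.8400, 0.2039, -0.3650, 0.3830, 0.8214, -0.4226]
J5: z=[-0.8512, 0.1362, -0.5068] o=[-0.1209, -0.2939, -0.4070] → [-0.0595, -0.2723, 0.0267, -0.8512, 0.1362, -0.5068]
q̇ = J⁺·V = [-0.3300, -0.6260, 0.3760, -0.5250, 0.1050]

-0.3300 -0.6260 0.3760 -0.5250 0.1050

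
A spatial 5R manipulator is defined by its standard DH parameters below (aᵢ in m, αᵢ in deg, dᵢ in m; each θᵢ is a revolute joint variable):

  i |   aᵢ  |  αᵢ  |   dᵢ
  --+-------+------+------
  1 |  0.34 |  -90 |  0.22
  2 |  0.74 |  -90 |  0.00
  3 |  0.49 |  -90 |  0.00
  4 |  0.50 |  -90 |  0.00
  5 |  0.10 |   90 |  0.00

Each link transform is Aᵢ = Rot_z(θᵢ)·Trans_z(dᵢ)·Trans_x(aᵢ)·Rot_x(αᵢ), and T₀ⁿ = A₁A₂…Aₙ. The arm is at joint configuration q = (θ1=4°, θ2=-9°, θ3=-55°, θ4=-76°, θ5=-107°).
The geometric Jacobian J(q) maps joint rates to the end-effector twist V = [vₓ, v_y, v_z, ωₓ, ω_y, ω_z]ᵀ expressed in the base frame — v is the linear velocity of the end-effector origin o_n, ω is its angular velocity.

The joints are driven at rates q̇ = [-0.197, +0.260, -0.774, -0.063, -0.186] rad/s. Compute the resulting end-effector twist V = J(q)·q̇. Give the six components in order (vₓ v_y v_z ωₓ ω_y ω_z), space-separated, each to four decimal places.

-0.3432 -0.0269 -0.3646 -0.2769 0.1293 0.4988

o_n = [1.5273, 0.5477, -0.0490]
J₁: ẑ×o_n = [-0.5477, 1.5273, 0.0000], ω = ẑ
J2: z=[-0.0698, 0.9976, 0.0000] o=[0.3392, 0.0237, 0.2200] → [-0.2683, -0.0188, -1.2218, -0.0698, 0.9976, 0.0000]
J3: z=[0.1561, 0.0109, -0.9877] o=[1.0683, 0.0747, 0.3358] → [0.4630, -0.3934, 0.0688, 0.1561, 0.0109, -0.9877]
J4: z=[0.8471, -0.5157, 0.1281] o=[1.3172, 0.4945, 0.3797] → [0.2143, 0.3901, 0.1535, 0.8471, -0.5157, 0.1281]
J5: z=[0.4552, 0.8286, 0.3260] o=[1.4544, 0.6034, -0.0886] → [0.0510, 0.0058, -0.0858, 0.4552, 0.8286, 0.3260]
V = J·q̇ = [-0.3432, -0.0269, -0.3646, -0.2769, 0.1293, 0.4988]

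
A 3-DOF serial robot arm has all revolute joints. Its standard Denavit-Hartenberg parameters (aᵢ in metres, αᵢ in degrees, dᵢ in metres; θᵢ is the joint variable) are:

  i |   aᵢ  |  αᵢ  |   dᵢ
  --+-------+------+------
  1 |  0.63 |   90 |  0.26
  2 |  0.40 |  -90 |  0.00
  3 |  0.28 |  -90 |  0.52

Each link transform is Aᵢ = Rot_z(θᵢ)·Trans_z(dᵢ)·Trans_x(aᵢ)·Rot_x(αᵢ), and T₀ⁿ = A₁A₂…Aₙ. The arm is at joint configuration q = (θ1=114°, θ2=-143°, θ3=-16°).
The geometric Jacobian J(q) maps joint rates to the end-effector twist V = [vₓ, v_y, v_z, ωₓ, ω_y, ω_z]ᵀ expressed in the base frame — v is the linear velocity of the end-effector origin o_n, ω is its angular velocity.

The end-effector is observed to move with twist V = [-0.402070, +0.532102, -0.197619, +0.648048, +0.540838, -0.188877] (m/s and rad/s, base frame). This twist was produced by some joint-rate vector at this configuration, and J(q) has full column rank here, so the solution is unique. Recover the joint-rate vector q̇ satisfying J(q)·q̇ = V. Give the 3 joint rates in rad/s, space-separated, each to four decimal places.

0.1170 0.8120 0.3830

o_n = [-0.0957, 0.4046, -0.5580]
J₁: ẑ×o_n = [-0.4046, -0.0957, 0.0000], ω = ẑ
J2: z=[0.9135, 0.4067, 0.0000] o=[-0.2562, 0.5755, 0.2600] → [-0.3327, 0.7473, -0.2215, 0.9135, 0.4067, 0.0000]
J3: z=[-0.2448, 0.5498, -0.7986] o=[-0.1263, 0.2837, 0.0193] → [-0.2208, -0.1658, -0.0464, -0.2448, 0.5498, -0.7986]
q̇ = J⁺·V = [0.1170, 0.8120, 0.3830]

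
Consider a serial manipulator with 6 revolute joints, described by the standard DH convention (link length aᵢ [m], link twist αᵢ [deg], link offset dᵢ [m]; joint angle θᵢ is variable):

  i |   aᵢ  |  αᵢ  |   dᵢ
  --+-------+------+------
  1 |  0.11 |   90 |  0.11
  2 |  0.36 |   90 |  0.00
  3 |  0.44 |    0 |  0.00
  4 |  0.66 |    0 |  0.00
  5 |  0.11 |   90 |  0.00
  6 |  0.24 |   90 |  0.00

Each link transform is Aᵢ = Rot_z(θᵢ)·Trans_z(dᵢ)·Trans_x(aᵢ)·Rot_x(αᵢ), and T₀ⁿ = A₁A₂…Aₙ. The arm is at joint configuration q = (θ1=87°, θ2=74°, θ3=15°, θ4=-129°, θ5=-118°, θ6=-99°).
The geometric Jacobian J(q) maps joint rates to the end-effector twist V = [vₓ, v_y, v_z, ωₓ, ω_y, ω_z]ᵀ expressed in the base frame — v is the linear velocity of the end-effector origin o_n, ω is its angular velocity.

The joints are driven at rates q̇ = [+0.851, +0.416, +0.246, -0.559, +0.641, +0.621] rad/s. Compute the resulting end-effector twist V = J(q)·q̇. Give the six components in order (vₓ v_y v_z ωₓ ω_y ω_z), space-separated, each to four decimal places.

o_n = [-0.4307, 0.0348, 0.6290]
J₁: ẑ×o_n = [-0.0348, -0.4307, 0.0000], ω = ẑ
J2: z=[0.9986, -0.0523, 0.0000] o=[0.0058, 0.1098, 0.1100] → [-0.0272, -0.5183, -0.0978, 0.9986, -0.0523, 0.0000]
J3: z=[0.0503, 0.9599, -0.2756] o=[0.0110, 0.2089, 0.4561] → [0.1180, 0.1130, 0.4152, 0.0503, 0.9599, -0.2756]
J4: z=[0.0503, 0.9599, -0.2756] o=[0.1308, 0.3200, 0.8646] → [-0.3048, 0.1666, 0.5247, 0.0503, 0.9599, -0.2756]
J5: z=[0.0503, 0.9599, -0.2756] o=[-0.4752, 0.2776, 0.6066] → [-0.0454, -0.0134, -0.0549, 0.0503, 0.9599, -0.2756]
J6: z=[0.6262, 0.1847, 0.7575] o=[-0.3896, 0.2545, 0.5415] → [0.1825, -0.0860, -0.1299, 0.6262, 0.1847, 0.7575]
V = J·q̇ = [0.2427, -0.7095, -0.3477, 0.8208, 0.4078, 1.2310]

0.2427 -0.7095 -0.3477 0.8208 0.4078 1.2310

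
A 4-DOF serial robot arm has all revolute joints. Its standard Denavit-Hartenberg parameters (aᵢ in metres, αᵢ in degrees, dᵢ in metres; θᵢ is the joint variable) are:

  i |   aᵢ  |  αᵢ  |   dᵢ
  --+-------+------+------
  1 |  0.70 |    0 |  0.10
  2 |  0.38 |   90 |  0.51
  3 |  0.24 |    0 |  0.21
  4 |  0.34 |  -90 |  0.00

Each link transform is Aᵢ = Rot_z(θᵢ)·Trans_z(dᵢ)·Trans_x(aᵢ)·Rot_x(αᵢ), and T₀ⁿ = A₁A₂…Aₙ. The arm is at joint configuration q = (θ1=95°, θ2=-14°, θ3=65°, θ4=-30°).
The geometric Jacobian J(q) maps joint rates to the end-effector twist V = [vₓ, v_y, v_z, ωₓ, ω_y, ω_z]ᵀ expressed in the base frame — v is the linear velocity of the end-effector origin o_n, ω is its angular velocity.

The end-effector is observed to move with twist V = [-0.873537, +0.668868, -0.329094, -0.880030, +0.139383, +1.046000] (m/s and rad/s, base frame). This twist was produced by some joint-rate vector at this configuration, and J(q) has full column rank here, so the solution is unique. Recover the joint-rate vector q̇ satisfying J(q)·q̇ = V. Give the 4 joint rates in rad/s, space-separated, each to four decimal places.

0.2540 0.7920 -0.7980 -0.0930

o_n = [0.2653, 1.4151, 1.0225]
J₁: ẑ×o_n = [-1.4151, 0.2653, 0.0000], ω = ẑ
J2: z=[0.0000, 0.0000, 1.0000] o=[-0.0610, 0.6973, 0.1000] → [-0.7177, 0.3263, 0.0000, 0.0000, 0.0000, 1.0000]
J3: z=[0.9877, -0.1564, 0.0000] o=[-0.0016, 1.0727, 0.6100] → [-0.0645, -0.4075, 0.3799, 0.9877, -0.1564, 0.0000]
J4: z=[0.9877, -0.1564, 0.0000] o=[0.2217, 1.1400, 0.8275] → [-0.0305, -0.1926, 0.2785, 0.9877, -0.1564, 0.0000]
q̇ = J⁺·V = [0.2540, 0.7920, -0.7980, -0.0930]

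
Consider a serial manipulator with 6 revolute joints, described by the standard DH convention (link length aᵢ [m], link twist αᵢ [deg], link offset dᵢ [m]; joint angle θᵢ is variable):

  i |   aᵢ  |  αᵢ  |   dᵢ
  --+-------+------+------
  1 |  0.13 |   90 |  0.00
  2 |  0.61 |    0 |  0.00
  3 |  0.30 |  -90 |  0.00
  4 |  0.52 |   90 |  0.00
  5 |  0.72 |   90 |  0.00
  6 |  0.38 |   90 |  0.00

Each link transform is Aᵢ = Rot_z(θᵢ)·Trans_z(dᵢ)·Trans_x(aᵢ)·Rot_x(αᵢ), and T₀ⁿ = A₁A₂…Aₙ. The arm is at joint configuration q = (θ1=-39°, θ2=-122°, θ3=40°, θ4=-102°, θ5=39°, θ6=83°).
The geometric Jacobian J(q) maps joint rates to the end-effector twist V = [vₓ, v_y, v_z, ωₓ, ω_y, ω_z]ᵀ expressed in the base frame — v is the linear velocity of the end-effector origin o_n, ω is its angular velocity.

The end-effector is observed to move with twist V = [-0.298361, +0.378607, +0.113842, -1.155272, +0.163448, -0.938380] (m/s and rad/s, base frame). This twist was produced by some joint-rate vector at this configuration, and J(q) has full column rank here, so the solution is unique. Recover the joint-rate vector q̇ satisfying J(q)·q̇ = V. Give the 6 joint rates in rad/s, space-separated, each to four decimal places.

o_n = [-0.4489, -0.9396, -0.1523]
J₁: ẑ×o_n = [0.9396, -0.4489, 0.0000], ω = ẑ
J2: z=[-0.6293, -0.7771, 0.0000] o=[0.1010, -0.0818, 0.0000] → [0.1183, -0.0958, 0.1124, -0.6293, -0.7771, 0.0000]
J3: z=[-0.6293, -0.7771, 0.0000] o=[-0.1502, 0.1216, -0.5173] → [-0.2837, 0.2297, 0.4357, -0.6293, -0.7771, 0.0000]
J4: z=[0.7696, -0.6232, 0.1392] o=[-0.1177, 0.0953, -0.8144] → [-0.2686, -0.5557, -1.0029, 0.7696, -0.6232, 0.1392]
J5: z=[0.0250, 0.2472, 0.9686] o=[-0.4495, -0.2905, -0.7073] → [0.7660, -0.0133, -0.0164, 0.0250, 0.2472, 0.9686]
J6: z=[-0.9996, 0.0174, 0.0214] o=[-0.4578, -0.9880, -0.5291] → [0.0055, 0.3768, -0.0485, -0.9996, 0.0174, 0.0214]
q̇ = J⁺·V = [-0.1300, 0.7070, -0.8150, -0.4180, -0.7940, 0.8820]

-0.1300 0.7070 -0.8150 -0.4180 -0.7940 0.8820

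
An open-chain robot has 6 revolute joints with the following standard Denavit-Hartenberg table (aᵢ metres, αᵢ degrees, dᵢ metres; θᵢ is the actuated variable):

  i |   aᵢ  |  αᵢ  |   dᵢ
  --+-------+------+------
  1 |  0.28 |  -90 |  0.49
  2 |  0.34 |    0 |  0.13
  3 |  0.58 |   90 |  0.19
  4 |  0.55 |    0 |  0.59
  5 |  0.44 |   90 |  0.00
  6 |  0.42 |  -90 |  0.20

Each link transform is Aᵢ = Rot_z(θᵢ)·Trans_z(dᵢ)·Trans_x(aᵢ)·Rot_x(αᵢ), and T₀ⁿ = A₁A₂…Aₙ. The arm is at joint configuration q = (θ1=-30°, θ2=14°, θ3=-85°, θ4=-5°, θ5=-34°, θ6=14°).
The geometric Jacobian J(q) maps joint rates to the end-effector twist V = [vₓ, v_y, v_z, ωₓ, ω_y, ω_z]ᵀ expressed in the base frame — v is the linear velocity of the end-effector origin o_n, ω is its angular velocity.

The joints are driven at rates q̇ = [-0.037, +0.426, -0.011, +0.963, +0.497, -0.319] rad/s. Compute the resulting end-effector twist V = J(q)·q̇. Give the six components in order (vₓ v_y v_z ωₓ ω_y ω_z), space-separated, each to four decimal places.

o_n = [0.2217, -0.6092, 2.2031]
J₁: ẑ×o_n = [0.6092, 0.2217, -0.0000], ω = ẑ
J2: z=[0.5000, 0.8660, 0.0000] o=[0.2425, -0.1400, 0.4900] → [1.4836, -0.8566, -0.2166, 0.5000, 0.8660, 0.0000]
J3: z=[0.5000, 0.8660, 0.0000] o=[0.5932, -0.1924, 0.4077] → [1.5548, -0.8977, 0.1133, 0.5000, 0.8660, 0.0000]
J4: z=[-0.8188, 0.4728, 0.3256] o=[0.8517, -0.1222, 0.9561] → [0.7481, 0.8160, 0.6966, -0.8188, 0.4728, 0.3256]
J5: z=[-0.8188, 0.4728, 0.3256] o=[0.4991, 0.0260, 1.6663] → [0.4606, 0.3493, 0.6513, -0.8188, 0.4728, 0.3256]
J6: z=[-0.5660, -0.5706, -0.5950] o=[0.4571, -0.2695, 1.9896] → [-0.3240, 0.2609, 0.0580, -0.5660, -0.5706, -0.5950]
V = J·q̇ = [1.6450, 0.5129, 0.8825, -0.8075, 1.2316, 0.6281]

1.6450 0.5129 0.8825 -0.8075 1.2316 0.6281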